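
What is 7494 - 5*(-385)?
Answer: 9419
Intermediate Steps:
7494 - 5*(-385) = 7494 - 1*(-1925) = 7494 + 1925 = 9419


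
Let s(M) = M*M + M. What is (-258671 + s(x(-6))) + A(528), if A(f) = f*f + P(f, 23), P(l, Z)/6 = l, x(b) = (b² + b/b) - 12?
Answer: 23931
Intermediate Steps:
x(b) = -11 + b² (x(b) = (b² + 1) - 12 = (1 + b²) - 12 = -11 + b²)
P(l, Z) = 6*l
A(f) = f² + 6*f (A(f) = f*f + 6*f = f² + 6*f)
s(M) = M + M² (s(M) = M² + M = M + M²)
(-258671 + s(x(-6))) + A(528) = (-258671 + (-11 + (-6)²)*(1 + (-11 + (-6)²))) + 528*(6 + 528) = (-258671 + (-11 + 36)*(1 + (-11 + 36))) + 528*534 = (-258671 + 25*(1 + 25)) + 281952 = (-258671 + 25*26) + 281952 = (-258671 + 650) + 281952 = -258021 + 281952 = 23931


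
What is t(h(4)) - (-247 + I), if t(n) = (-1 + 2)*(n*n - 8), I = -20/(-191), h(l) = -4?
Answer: 48685/191 ≈ 254.90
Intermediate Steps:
I = 20/191 (I = -20*(-1/191) = 20/191 ≈ 0.10471)
t(n) = -8 + n**2 (t(n) = 1*(n**2 - 8) = 1*(-8 + n**2) = -8 + n**2)
t(h(4)) - (-247 + I) = (-8 + (-4)**2) - (-247 + 20/191) = (-8 + 16) - 1*(-47157/191) = 8 + 47157/191 = 48685/191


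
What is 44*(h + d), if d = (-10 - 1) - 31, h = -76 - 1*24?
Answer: -6248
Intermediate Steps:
h = -100 (h = -76 - 24 = -100)
d = -42 (d = -11 - 31 = -42)
44*(h + d) = 44*(-100 - 42) = 44*(-142) = -6248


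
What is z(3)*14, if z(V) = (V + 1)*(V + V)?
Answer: 336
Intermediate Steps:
z(V) = 2*V*(1 + V) (z(V) = (1 + V)*(2*V) = 2*V*(1 + V))
z(3)*14 = (2*3*(1 + 3))*14 = (2*3*4)*14 = 24*14 = 336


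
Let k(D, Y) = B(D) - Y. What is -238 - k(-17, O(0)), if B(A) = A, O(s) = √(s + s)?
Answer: -221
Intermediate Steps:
O(s) = √2*√s (O(s) = √(2*s) = √2*√s)
k(D, Y) = D - Y
-238 - k(-17, O(0)) = -238 - (-17 - √2*√0) = -238 - (-17 - √2*0) = -238 - (-17 - 1*0) = -238 - (-17 + 0) = -238 - 1*(-17) = -238 + 17 = -221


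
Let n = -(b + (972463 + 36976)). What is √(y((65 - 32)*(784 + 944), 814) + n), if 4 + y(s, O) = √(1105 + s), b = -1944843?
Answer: √(935400 + √58129) ≈ 967.29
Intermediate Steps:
y(s, O) = -4 + √(1105 + s)
n = 935404 (n = -(-1944843 + (972463 + 36976)) = -(-1944843 + 1009439) = -1*(-935404) = 935404)
√(y((65 - 32)*(784 + 944), 814) + n) = √((-4 + √(1105 + (65 - 32)*(784 + 944))) + 935404) = √((-4 + √(1105 + 33*1728)) + 935404) = √((-4 + √(1105 + 57024)) + 935404) = √((-4 + √58129) + 935404) = √(935400 + √58129)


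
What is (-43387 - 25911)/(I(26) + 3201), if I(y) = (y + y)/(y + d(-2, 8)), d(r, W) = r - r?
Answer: -69298/3203 ≈ -21.635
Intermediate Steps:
d(r, W) = 0
I(y) = 2 (I(y) = (y + y)/(y + 0) = (2*y)/y = 2)
(-43387 - 25911)/(I(26) + 3201) = (-43387 - 25911)/(2 + 3201) = -69298/3203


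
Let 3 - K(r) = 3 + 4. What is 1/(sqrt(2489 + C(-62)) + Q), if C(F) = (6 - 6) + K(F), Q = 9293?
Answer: 9293/86357364 - sqrt(2485)/86357364 ≈ 0.00010703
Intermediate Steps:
K(r) = -4 (K(r) = 3 - (3 + 4) = 3 - 1*7 = 3 - 7 = -4)
C(F) = -4 (C(F) = (6 - 6) - 4 = 0 - 4 = -4)
1/(sqrt(2489 + C(-62)) + Q) = 1/(sqrt(2489 - 4) + 9293) = 1/(sqrt(2485) + 9293) = 1/(9293 + sqrt(2485))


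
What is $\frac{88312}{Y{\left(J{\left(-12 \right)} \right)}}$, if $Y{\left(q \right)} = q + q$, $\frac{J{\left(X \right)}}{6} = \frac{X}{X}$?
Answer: $\frac{22078}{3} \approx 7359.3$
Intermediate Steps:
$J{\left(X \right)} = 6$ ($J{\left(X \right)} = 6 \frac{X}{X} = 6 \cdot 1 = 6$)
$Y{\left(q \right)} = 2 q$
$\frac{88312}{Y{\left(J{\left(-12 \right)} \right)}} = \frac{88312}{2 \cdot 6} = \frac{88312}{12} = 88312 \cdot \frac{1}{12} = \frac{22078}{3}$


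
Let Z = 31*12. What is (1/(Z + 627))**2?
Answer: 1/998001 ≈ 1.0020e-6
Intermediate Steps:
Z = 372
(1/(Z + 627))**2 = (1/(372 + 627))**2 = (1/999)**2 = 1/998001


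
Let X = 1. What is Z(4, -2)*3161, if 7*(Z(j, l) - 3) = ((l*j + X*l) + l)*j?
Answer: -85347/7 ≈ -12192.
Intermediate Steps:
Z(j, l) = 3 + j*(2*l + j*l)/7 (Z(j, l) = 3 + (((l*j + 1*l) + l)*j)/7 = 3 + (((j*l + l) + l)*j)/7 = 3 + (((l + j*l) + l)*j)/7 = 3 + ((2*l + j*l)*j)/7 = 3 + (j*(2*l + j*l))/7 = 3 + j*(2*l + j*l)/7)
Z(4, -2)*3161 = (3 + (⅐)*(-2)*4² + (2/7)*4*(-2))*3161 = (3 + (⅐)*(-2)*16 - 16/7)*3161 = (3 - 32/7 - 16/7)*3161 = -27/7*3161 = -85347/7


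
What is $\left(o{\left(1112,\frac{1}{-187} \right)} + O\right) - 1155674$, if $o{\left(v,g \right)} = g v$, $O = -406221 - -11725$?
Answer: $- \frac{289882902}{187} \approx -1.5502 \cdot 10^{6}$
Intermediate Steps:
$O = -394496$ ($O = -406221 + 11725 = -394496$)
$\left(o{\left(1112,\frac{1}{-187} \right)} + O\right) - 1155674 = \left(\frac{1}{-187} \cdot 1112 - 394496\right) - 1155674 = \left(\left(- \frac{1}{187}\right) 1112 - 394496\right) - 1155674 = \left(- \frac{1112}{187} - 394496\right) - 1155674 = - \frac{73771864}{187} - 1155674 = - \frac{289882902}{187}$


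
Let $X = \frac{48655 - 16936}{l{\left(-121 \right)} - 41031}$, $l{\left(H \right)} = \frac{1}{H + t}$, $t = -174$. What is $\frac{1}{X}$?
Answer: $- \frac{12104146}{9357105} \approx -1.2936$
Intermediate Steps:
$l{\left(H \right)} = \frac{1}{-174 + H}$ ($l{\left(H \right)} = \frac{1}{H - 174} = \frac{1}{-174 + H}$)
$X = - \frac{9357105}{12104146}$ ($X = \frac{48655 - 16936}{\frac{1}{-174 - 121} - 41031} = \frac{31719}{\frac{1}{-295} - 41031} = \frac{31719}{- \frac{1}{295} - 41031} = \frac{31719}{- \frac{12104146}{295}} = 31719 \left(- \frac{295}{12104146}\right) = - \frac{9357105}{12104146} \approx -0.77305$)
$\frac{1}{X} = \frac{1}{- \frac{9357105}{12104146}} = - \frac{12104146}{9357105}$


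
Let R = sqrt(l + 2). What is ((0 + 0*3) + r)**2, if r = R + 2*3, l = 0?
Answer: (6 + sqrt(2))**2 ≈ 54.971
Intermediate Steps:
R = sqrt(2) (R = sqrt(0 + 2) = sqrt(2) ≈ 1.4142)
r = 6 + sqrt(2) (r = sqrt(2) + 2*3 = sqrt(2) + 6 = 6 + sqrt(2) ≈ 7.4142)
((0 + 0*3) + r)**2 = ((0 + 0*3) + (6 + sqrt(2)))**2 = ((0 + 0) + (6 + sqrt(2)))**2 = (0 + (6 + sqrt(2)))**2 = (6 + sqrt(2))**2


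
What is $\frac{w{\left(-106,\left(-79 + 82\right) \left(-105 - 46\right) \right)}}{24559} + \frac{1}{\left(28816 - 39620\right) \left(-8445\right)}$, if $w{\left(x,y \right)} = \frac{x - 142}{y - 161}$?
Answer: $\frac{11321272333}{687912631405140} \approx 1.6457 \cdot 10^{-5}$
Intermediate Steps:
$w{\left(x,y \right)} = \frac{-142 + x}{-161 + y}$
$\frac{w{\left(-106,\left(-79 + 82\right) \left(-105 - 46\right) \right)}}{24559} + \frac{1}{\left(28816 - 39620\right) \left(-8445\right)} = \frac{\frac{1}{-161 + \left(-79 + 82\right) \left(-105 - 46\right)} \left(-142 - 106\right)}{24559} + \frac{1}{\left(28816 - 39620\right) \left(-8445\right)} = \frac{1}{-161 + 3 \left(-151\right)} \left(-248\right) \frac{1}{24559} + \frac{1}{-10804} \left(- \frac{1}{8445}\right) = \frac{1}{-161 - 453} \left(-248\right) \frac{1}{24559} - - \frac{1}{91239780} = \frac{1}{-614} \left(-248\right) \frac{1}{24559} + \frac{1}{91239780} = \left(- \frac{1}{614}\right) \left(-248\right) \frac{1}{24559} + \frac{1}{91239780} = \frac{124}{307} \cdot \frac{1}{24559} + \frac{1}{91239780} = \frac{124}{7539613} + \frac{1}{91239780} = \frac{11321272333}{687912631405140}$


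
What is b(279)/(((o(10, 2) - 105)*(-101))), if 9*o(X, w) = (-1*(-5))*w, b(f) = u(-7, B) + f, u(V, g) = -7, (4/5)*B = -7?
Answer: 144/5555 ≈ 0.025923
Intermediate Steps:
B = -35/4 (B = (5/4)*(-7) = -35/4 ≈ -8.7500)
b(f) = -7 + f
o(X, w) = 5*w/9 (o(X, w) = ((-1*(-5))*w)/9 = (5*w)/9 = 5*w/9)
b(279)/(((o(10, 2) - 105)*(-101))) = (-7 + 279)/((((5/9)*2 - 105)*(-101))) = 272/(((10/9 - 105)*(-101))) = 272/((-935/9*(-101))) = 272/(94435/9) = 272*(9/94435) = 144/5555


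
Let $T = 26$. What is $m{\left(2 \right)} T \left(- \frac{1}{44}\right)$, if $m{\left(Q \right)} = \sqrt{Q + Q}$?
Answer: $- \frac{13}{11} \approx -1.1818$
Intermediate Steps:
$m{\left(Q \right)} = \sqrt{2} \sqrt{Q}$ ($m{\left(Q \right)} = \sqrt{2 Q} = \sqrt{2} \sqrt{Q}$)
$m{\left(2 \right)} T \left(- \frac{1}{44}\right) = \sqrt{2} \sqrt{2} \cdot 26 \left(- \frac{1}{44}\right) = 2 \cdot 26 \left(\left(-1\right) \frac{1}{44}\right) = 52 \left(- \frac{1}{44}\right) = - \frac{13}{11}$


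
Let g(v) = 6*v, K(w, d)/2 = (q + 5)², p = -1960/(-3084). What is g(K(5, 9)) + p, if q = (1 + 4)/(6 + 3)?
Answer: 2574410/6939 ≈ 371.01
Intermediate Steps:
p = 490/771 (p = -1960*(-1/3084) = 490/771 ≈ 0.63554)
q = 5/9 ≈ 0.55556
K(w, d) = 5000/81 (K(w, d) = 2*(5/9 + 5)² = 2*(50/9)² = 2*(2500/81) = 5000/81)
g(K(5, 9)) + p = 6*(5000/81) + 490/771 = 10000/27 + 490/771 = 2574410/6939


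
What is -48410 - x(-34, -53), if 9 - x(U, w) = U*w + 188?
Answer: -46429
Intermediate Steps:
x(U, w) = -179 - U*w (x(U, w) = 9 - (U*w + 188) = 9 - (188 + U*w) = 9 + (-188 - U*w) = -179 - U*w)
-48410 - x(-34, -53) = -48410 - (-179 - 1*(-34)*(-53)) = -48410 - (-179 - 1802) = -48410 - 1*(-1981) = -48410 + 1981 = -46429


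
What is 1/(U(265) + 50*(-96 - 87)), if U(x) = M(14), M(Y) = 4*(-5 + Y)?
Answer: -1/9114 ≈ -0.00010972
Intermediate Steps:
M(Y) = -20 + 4*Y
U(x) = 36 (U(x) = -20 + 4*14 = -20 + 56 = 36)
1/(U(265) + 50*(-96 - 87)) = 1/(36 + 50*(-96 - 87)) = 1/(36 + 50*(-183)) = 1/(36 - 9150) = 1/(-9114) = -1/9114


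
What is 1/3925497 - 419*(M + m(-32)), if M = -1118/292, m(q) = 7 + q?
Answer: 6922892669933/573122562 ≈ 12079.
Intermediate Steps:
M = -559/146 (M = -1118*1/292 = -559/146 ≈ -3.8288)
1/3925497 - 419*(M + m(-32)) = 1/3925497 - 419*(-559/146 + (7 - 32)) = 1/3925497 - 419*(-559/146 - 25) = 1/3925497 - 419*(-4209)/146 = 1/3925497 - 1*(-1763571/146) = 1/3925497 + 1763571/146 = 6922892669933/573122562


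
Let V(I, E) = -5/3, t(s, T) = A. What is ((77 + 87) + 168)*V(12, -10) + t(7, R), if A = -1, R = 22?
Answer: -1663/3 ≈ -554.33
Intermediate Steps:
t(s, T) = -1
V(I, E) = -5/3 (V(I, E) = -5*⅓ = -5/3)
((77 + 87) + 168)*V(12, -10) + t(7, R) = ((77 + 87) + 168)*(-5/3) - 1 = (164 + 168)*(-5/3) - 1 = 332*(-5/3) - 1 = -1660/3 - 1 = -1663/3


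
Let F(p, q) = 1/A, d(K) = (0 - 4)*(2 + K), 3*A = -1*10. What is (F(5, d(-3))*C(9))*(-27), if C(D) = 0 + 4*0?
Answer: 0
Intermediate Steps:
A = -10/3 (A = (-1*10)/3 = (⅓)*(-10) = -10/3 ≈ -3.3333)
d(K) = -8 - 4*K (d(K) = -4*(2 + K) = -8 - 4*K)
F(p, q) = -3/10 (F(p, q) = 1/(-10/3) = -3/10)
C(D) = 0 (C(D) = 0 + 0 = 0)
(F(5, d(-3))*C(9))*(-27) = -3/10*0*(-27) = 0*(-27) = 0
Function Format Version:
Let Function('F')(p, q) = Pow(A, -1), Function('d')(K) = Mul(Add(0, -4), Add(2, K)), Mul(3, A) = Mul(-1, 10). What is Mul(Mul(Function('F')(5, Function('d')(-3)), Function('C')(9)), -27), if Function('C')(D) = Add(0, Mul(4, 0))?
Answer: 0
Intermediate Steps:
A = Rational(-10, 3) (A = Mul(Rational(1, 3), Mul(-1, 10)) = Mul(Rational(1, 3), -10) = Rational(-10, 3) ≈ -3.3333)
Function('d')(K) = Add(-8, Mul(-4, K)) (Function('d')(K) = Mul(-4, Add(2, K)) = Add(-8, Mul(-4, K)))
Function('F')(p, q) = Rational(-3, 10) (Function('F')(p, q) = Pow(Rational(-10, 3), -1) = Rational(-3, 10))
Function('C')(D) = 0 (Function('C')(D) = Add(0, 0) = 0)
Mul(Mul(Function('F')(5, Function('d')(-3)), Function('C')(9)), -27) = Mul(Mul(Rational(-3, 10), 0), -27) = Mul(0, -27) = 0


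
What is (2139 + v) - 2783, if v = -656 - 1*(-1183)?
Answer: -117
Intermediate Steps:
v = 527 (v = -656 + 1183 = 527)
(2139 + v) - 2783 = (2139 + 527) - 2783 = 2666 - 2783 = -117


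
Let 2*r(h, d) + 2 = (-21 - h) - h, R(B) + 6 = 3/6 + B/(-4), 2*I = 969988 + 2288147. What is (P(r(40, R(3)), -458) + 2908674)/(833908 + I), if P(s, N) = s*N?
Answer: 5864522/4925951 ≈ 1.1905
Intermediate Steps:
I = 3258135/2 (I = (969988 + 2288147)/2 = (½)*3258135 = 3258135/2 ≈ 1.6291e+6)
R(B) = -11/2 - B/4 (R(B) = -6 + (3/6 + B/(-4)) = -6 + (3*(⅙) + B*(-¼)) = -6 + (½ - B/4) = -11/2 - B/4)
r(h, d) = -23/2 - h (r(h, d) = -1 + ((-21 - h) - h)/2 = -1 + (-21 - 2*h)/2 = -1 + (-21/2 - h) = -23/2 - h)
P(s, N) = N*s
(P(r(40, R(3)), -458) + 2908674)/(833908 + I) = (-458*(-23/2 - 1*40) + 2908674)/(833908 + 3258135/2) = (-458*(-23/2 - 40) + 2908674)/(4925951/2) = (-458*(-103/2) + 2908674)*(2/4925951) = (23587 + 2908674)*(2/4925951) = 2932261*(2/4925951) = 5864522/4925951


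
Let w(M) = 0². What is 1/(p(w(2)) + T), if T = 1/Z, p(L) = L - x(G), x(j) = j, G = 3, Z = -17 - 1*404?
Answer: -421/1264 ≈ -0.33307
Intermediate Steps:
Z = -421 (Z = -17 - 404 = -421)
w(M) = 0
p(L) = -3 + L (p(L) = L - 1*3 = L - 3 = -3 + L)
T = -1/421 (T = 1/(-421) = -1/421 ≈ -0.0023753)
1/(p(w(2)) + T) = 1/((-3 + 0) - 1/421) = 1/(-3 - 1/421) = 1/(-1264/421) = -421/1264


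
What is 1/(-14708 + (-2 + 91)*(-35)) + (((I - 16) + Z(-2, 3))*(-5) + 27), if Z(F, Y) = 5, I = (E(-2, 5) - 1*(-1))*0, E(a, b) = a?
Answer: 1461485/17823 ≈ 82.000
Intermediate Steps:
I = 0 (I = (-2 - 1*(-1))*0 = (-2 + 1)*0 = -1*0 = 0)
1/(-14708 + (-2 + 91)*(-35)) + (((I - 16) + Z(-2, 3))*(-5) + 27) = 1/(-14708 + (-2 + 91)*(-35)) + (((0 - 16) + 5)*(-5) + 27) = 1/(-14708 + 89*(-35)) + ((-16 + 5)*(-5) + 27) = 1/(-14708 - 3115) + (-11*(-5) + 27) = 1/(-17823) + (55 + 27) = -1/17823 + 82 = 1461485/17823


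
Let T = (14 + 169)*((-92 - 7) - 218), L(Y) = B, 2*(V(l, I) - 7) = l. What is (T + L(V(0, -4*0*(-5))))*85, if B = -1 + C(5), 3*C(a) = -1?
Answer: -14793145/3 ≈ -4.9310e+6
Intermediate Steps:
C(a) = -⅓ (C(a) = (⅓)*(-1) = -⅓)
V(l, I) = 7 + l/2
B = -4/3 (B = -1 - ⅓ = -4/3 ≈ -1.3333)
L(Y) = -4/3
T = -58011 (T = 183*(-99 - 218) = 183*(-317) = -58011)
(T + L(V(0, -4*0*(-5))))*85 = (-58011 - 4/3)*85 = -174037/3*85 = -14793145/3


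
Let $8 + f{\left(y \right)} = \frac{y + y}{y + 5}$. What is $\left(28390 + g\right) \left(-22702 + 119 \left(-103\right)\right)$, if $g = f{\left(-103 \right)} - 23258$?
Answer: $- \frac{8780966661}{49} \approx -1.792 \cdot 10^{8}$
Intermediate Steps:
$f{\left(y \right)} = -8 + \frac{2 y}{5 + y}$ ($f{\left(y \right)} = -8 + \frac{y + y}{y + 5} = -8 + \frac{2 y}{5 + y}$)
$g = - \frac{1139931}{49}$ ($g = \frac{2 \left(-20 - -309\right)}{5 - 103} - 23258 = \frac{2 \left(-20 + 309\right)}{-98} - 23258 = 2 \left(- \frac{1}{98}\right) 289 - 23258 = - \frac{289}{49} - 23258 = - \frac{1139931}{49} \approx -23264.0$)
$\left(28390 + g\right) \left(-22702 + 119 \left(-103\right)\right) = \left(28390 - \frac{1139931}{49}\right) \left(-22702 + 119 \left(-103\right)\right) = \frac{251179 \left(-22702 - 12257\right)}{49} = \frac{251179}{49} \left(-34959\right) = - \frac{8780966661}{49}$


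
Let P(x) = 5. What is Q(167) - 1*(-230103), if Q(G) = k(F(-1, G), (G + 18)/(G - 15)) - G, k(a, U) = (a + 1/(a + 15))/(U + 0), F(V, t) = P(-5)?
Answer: 212694638/925 ≈ 2.2994e+5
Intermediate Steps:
F(V, t) = 5
k(a, U) = (a + 1/(15 + a))/U
Q(G) = -G + 101*(-15 + G)/(20*(18 + G)) (Q(G) = (1 + 5**2 + 15*5)/((((G + 18)/(G - 15)))*(15 + 5)) - G = (1 + 25 + 75)/(((18 + G)/(-15 + G))*20) - G = (1/20)*101/((18 + G)/(-15 + G)) - G = ((-15 + G)/(18 + G))*(1/20)*101 - G = 101*(-15 + G)/(20*(18 + G)) - G = -G + 101*(-15 + G)/(20*(18 + G)))
Q(167) - 1*(-230103) = (-1515 + 101*167 - 20*167*(18 + 167))/(20*(18 + 167)) - 1*(-230103) = (1/20)*(-1515 + 16867 - 20*167*185)/185 + 230103 = (1/20)*(1/185)*(-1515 + 16867 - 617900) + 230103 = (1/20)*(1/185)*(-602548) + 230103 = -150637/925 + 230103 = 212694638/925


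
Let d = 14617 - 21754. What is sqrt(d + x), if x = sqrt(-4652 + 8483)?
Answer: sqrt(-7137 + sqrt(3831)) ≈ 84.114*I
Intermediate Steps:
x = sqrt(3831) ≈ 61.895
d = -7137
sqrt(d + x) = sqrt(-7137 + sqrt(3831))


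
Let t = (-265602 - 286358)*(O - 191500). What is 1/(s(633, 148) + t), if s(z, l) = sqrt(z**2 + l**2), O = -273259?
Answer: 256528377640/65806808534610451547007 - sqrt(422593)/65806808534610451547007 ≈ 3.8982e-12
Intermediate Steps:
t = 256528377640 (t = (-265602 - 286358)*(-273259 - 191500) = -551960*(-464759) = 256528377640)
s(z, l) = sqrt(l**2 + z**2)
1/(s(633, 148) + t) = 1/(sqrt(148**2 + 633**2) + 256528377640) = 1/(sqrt(21904 + 400689) + 256528377640) = 1/(sqrt(422593) + 256528377640) = 1/(256528377640 + sqrt(422593))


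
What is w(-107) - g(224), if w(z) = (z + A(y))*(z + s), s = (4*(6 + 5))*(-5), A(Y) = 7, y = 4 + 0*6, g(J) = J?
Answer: 32476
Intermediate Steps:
y = 4 (y = 4 + 0 = 4)
s = -220 (s = (4*11)*(-5) = 44*(-5) = -220)
w(z) = (-220 + z)*(7 + z) (w(z) = (z + 7)*(z - 220) = (7 + z)*(-220 + z) = (-220 + z)*(7 + z))
w(-107) - g(224) = (-1540 + (-107)**2 - 213*(-107)) - 1*224 = (-1540 + 11449 + 22791) - 224 = 32700 - 224 = 32476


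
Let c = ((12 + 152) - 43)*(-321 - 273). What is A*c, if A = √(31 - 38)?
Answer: -71874*I*√7 ≈ -1.9016e+5*I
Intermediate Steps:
c = -71874 (c = (164 - 43)*(-594) = 121*(-594) = -71874)
A = I*√7 (A = √(-7) = I*√7 ≈ 2.6458*I)
A*c = (I*√7)*(-71874) = -71874*I*√7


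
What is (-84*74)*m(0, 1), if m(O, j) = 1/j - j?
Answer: 0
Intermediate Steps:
(-84*74)*m(0, 1) = (-84*74)*(1/1 - 1*1) = -6216*(1 - 1) = -6216*0 = 0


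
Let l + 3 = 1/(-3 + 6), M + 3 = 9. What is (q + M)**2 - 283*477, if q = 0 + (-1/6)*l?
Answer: -10930907/81 ≈ -1.3495e+5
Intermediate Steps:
M = 6 (M = -3 + 9 = 6)
l = -8/3 (l = -3 + 1/(-3 + 6) = -3 + 1/3 = -8/3 ≈ -2.6667)
q = 4/9 (q = 0 - 1/6*(-8/3) = 0 + 4/9 = 4/9 ≈ 0.44444)
(q + M)**2 - 283*477 = (4/9 + 6)**2 - 283*477 = (58/9)**2 - 134991 = 3364/81 - 134991 = -10930907/81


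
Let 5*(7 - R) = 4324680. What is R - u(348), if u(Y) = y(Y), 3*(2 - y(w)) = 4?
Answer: -2594789/3 ≈ -8.6493e+5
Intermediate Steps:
R = -864929 (R = 7 - 1/5*4324680 = 7 - 864936 = -864929)
y(w) = 2/3 (y(w) = 2 - 1/3*4 = 2 - 4/3 = 2/3)
u(Y) = 2/3
R - u(348) = -864929 - 1*2/3 = -864929 - 2/3 = -2594789/3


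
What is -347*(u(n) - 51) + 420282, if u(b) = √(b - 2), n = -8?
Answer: 437979 - 347*I*√10 ≈ 4.3798e+5 - 1097.3*I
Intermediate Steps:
u(b) = √(-2 + b)
-347*(u(n) - 51) + 420282 = -347*(√(-2 - 8) - 51) + 420282 = -347*(√(-10) - 51) + 420282 = -347*(I*√10 - 51) + 420282 = -347*(-51 + I*√10) + 420282 = (17697 - 347*I*√10) + 420282 = 437979 - 347*I*√10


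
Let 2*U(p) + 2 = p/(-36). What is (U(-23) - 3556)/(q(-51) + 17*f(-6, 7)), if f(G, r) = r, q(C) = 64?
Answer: -256081/13176 ≈ -19.435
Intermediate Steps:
U(p) = -1 - p/72 (U(p) = -1 + (p/(-36))/2 = -1 + (p*(-1/36))/2 = -1 + (-p/36)/2 = -1 - p/72)
(U(-23) - 3556)/(q(-51) + 17*f(-6, 7)) = ((-1 - 1/72*(-23)) - 3556)/(64 + 17*7) = ((-1 + 23/72) - 3556)/(64 + 119) = (-49/72 - 3556)/183 = -256081/72*1/183 = -256081/13176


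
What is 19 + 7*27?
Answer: 208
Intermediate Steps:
19 + 7*27 = 19 + 189 = 208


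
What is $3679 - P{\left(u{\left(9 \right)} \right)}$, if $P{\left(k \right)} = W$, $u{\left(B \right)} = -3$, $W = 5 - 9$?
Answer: $3683$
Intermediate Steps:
$W = -4$ ($W = 5 - 9 = -4$)
$P{\left(k \right)} = -4$
$3679 - P{\left(u{\left(9 \right)} \right)} = 3679 - -4 = 3679 + 4 = 3683$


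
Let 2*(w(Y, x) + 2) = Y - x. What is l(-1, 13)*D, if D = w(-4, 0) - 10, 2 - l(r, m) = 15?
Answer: 182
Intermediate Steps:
l(r, m) = -13 (l(r, m) = 2 - 1*15 = 2 - 15 = -13)
w(Y, x) = -2 + Y/2 - x/2 (w(Y, x) = -2 + (Y - x)/2 = -2 + (Y/2 - x/2) = -2 + Y/2 - x/2)
D = -14 (D = (-2 + (½)*(-4) - ½*0) - 10 = (-2 - 2 + 0) - 10 = -4 - 10 = -14)
l(-1, 13)*D = -13*(-14) = 182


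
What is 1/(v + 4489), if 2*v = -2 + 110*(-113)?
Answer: -1/1727 ≈ -0.00057904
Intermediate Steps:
v = -6216 (v = (-2 + 110*(-113))/2 = (-2 - 12430)/2 = (½)*(-12432) = -6216)
1/(v + 4489) = 1/(-6216 + 4489) = 1/(-1727) = -1/1727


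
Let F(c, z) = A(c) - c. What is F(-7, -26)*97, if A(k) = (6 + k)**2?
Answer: 776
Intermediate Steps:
F(c, z) = (6 + c)**2 - c
F(-7, -26)*97 = ((6 - 7)**2 - 1*(-7))*97 = ((-1)**2 + 7)*97 = (1 + 7)*97 = 8*97 = 776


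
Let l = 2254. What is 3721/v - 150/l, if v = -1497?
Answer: -4305842/1687119 ≈ -2.5522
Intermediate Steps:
3721/v - 150/l = 3721/(-1497) - 150/2254 = 3721*(-1/1497) - 150*1/2254 = -3721/1497 - 75/1127 = -4305842/1687119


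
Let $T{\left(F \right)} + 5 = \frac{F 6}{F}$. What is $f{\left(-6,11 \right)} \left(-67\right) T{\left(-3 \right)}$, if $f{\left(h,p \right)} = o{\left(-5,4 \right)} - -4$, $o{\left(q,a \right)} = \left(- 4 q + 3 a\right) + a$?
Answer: $-2680$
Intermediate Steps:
$o{\left(q,a \right)} = - 4 q + 4 a$
$f{\left(h,p \right)} = 40$ ($f{\left(h,p \right)} = \left(\left(-4\right) \left(-5\right) + 4 \cdot 4\right) - -4 = \left(20 + 16\right) + 4 = 36 + 4 = 40$)
$T{\left(F \right)} = 1$ ($T{\left(F \right)} = -5 + \frac{F 6}{F} = -5 + \frac{6 F}{F} = -5 + 6 = 1$)
$f{\left(-6,11 \right)} \left(-67\right) T{\left(-3 \right)} = 40 \left(-67\right) 1 = \left(-2680\right) 1 = -2680$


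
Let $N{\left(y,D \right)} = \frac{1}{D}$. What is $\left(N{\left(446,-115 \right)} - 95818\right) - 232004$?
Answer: $- \frac{37699531}{115} \approx -3.2782 \cdot 10^{5}$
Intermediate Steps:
$\left(N{\left(446,-115 \right)} - 95818\right) - 232004 = \left(\frac{1}{-115} - 95818\right) - 232004 = \left(- \frac{1}{115} - 95818\right) - 232004 = - \frac{11019071}{115} - 232004 = - \frac{37699531}{115}$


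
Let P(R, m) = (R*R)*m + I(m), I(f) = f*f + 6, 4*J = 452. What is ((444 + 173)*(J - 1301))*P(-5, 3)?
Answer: -65969640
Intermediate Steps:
J = 113 (J = (¼)*452 = 113)
I(f) = 6 + f² (I(f) = f² + 6 = 6 + f²)
P(R, m) = 6 + m² + m*R² (P(R, m) = (R*R)*m + (6 + m²) = R²*m + (6 + m²) = m*R² + (6 + m²) = 6 + m² + m*R²)
((444 + 173)*(J - 1301))*P(-5, 3) = ((444 + 173)*(113 - 1301))*(6 + 3² + 3*(-5)²) = (617*(-1188))*(6 + 9 + 3*25) = -732996*(6 + 9 + 75) = -732996*90 = -65969640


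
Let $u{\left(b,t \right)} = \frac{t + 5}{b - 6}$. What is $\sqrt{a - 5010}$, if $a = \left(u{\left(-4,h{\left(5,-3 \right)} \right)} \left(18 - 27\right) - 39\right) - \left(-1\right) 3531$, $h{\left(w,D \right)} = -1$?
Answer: $\frac{2 i \sqrt{9465}}{5} \approx 38.915 i$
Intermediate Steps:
$u{\left(b,t \right)} = \frac{5 + t}{-6 + b}$
$a = \frac{17478}{5}$ ($a = \left(\frac{5 - 1}{-6 - 4} \left(18 - 27\right) - 39\right) - \left(-1\right) 3531 = \left(\frac{1}{-10} \cdot 4 \left(-9\right) - 39\right) - -3531 = \left(\left(- \frac{1}{10}\right) 4 \left(-9\right) - 39\right) + 3531 = \left(\left(- \frac{2}{5}\right) \left(-9\right) - 39\right) + 3531 = \left(\frac{18}{5} - 39\right) + 3531 = - \frac{177}{5} + 3531 = \frac{17478}{5} \approx 3495.6$)
$\sqrt{a - 5010} = \sqrt{\frac{17478}{5} - 5010} = \sqrt{- \frac{7572}{5}} = \frac{2 i \sqrt{9465}}{5}$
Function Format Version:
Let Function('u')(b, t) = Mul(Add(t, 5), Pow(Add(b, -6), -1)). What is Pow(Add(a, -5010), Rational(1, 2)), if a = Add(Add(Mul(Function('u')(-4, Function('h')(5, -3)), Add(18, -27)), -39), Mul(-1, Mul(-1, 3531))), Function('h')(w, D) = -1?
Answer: Mul(Rational(2, 5), I, Pow(9465, Rational(1, 2))) ≈ Mul(38.915, I)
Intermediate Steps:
Function('u')(b, t) = Mul(Pow(Add(-6, b), -1), Add(5, t)) (Function('u')(b, t) = Mul(Add(5, t), Pow(Add(-6, b), -1)) = Mul(Pow(Add(-6, b), -1), Add(5, t)))
a = Rational(17478, 5) (a = Add(Add(Mul(Mul(Pow(Add(-6, -4), -1), Add(5, -1)), Add(18, -27)), -39), Mul(-1, Mul(-1, 3531))) = Add(Add(Mul(Mul(Pow(-10, -1), 4), -9), -39), Mul(-1, -3531)) = Add(Add(Mul(Mul(Rational(-1, 10), 4), -9), -39), 3531) = Add(Add(Mul(Rational(-2, 5), -9), -39), 3531) = Add(Add(Rational(18, 5), -39), 3531) = Add(Rational(-177, 5), 3531) = Rational(17478, 5) ≈ 3495.6)
Pow(Add(a, -5010), Rational(1, 2)) = Pow(Add(Rational(17478, 5), -5010), Rational(1, 2)) = Pow(Rational(-7572, 5), Rational(1, 2)) = Mul(Rational(2, 5), I, Pow(9465, Rational(1, 2)))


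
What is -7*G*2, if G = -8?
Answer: 112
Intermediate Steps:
-7*G*2 = -7*(-8)*2 = 56*2 = 112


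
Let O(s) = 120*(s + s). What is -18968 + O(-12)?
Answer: -21848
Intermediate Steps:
O(s) = 240*s (O(s) = 120*(2*s) = 240*s)
-18968 + O(-12) = -18968 + 240*(-12) = -18968 - 2880 = -21848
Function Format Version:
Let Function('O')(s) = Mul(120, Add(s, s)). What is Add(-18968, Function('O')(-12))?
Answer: -21848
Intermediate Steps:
Function('O')(s) = Mul(240, s) (Function('O')(s) = Mul(120, Mul(2, s)) = Mul(240, s))
Add(-18968, Function('O')(-12)) = Add(-18968, Mul(240, -12)) = Add(-18968, -2880) = -21848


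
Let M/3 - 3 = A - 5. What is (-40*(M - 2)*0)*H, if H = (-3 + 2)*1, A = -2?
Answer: 0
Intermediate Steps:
M = -12 (M = 9 + 3*(-2 - 5) = 9 + 3*(-7) = 9 - 21 = -12)
H = -1 (H = -1*1 = -1)
(-40*(M - 2)*0)*H = -40*(-12 - 2)*0*(-1) = -(-560)*0*(-1) = -40*0*(-1) = 0*(-1) = 0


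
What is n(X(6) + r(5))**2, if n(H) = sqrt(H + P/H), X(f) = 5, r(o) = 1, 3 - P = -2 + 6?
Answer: 35/6 ≈ 5.8333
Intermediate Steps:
P = -1 (P = 3 - (-2 + 6) = 3 - 1*4 = 3 - 4 = -1)
n(H) = sqrt(H - 1/H)
n(X(6) + r(5))**2 = (sqrt((5 + 1) - 1/(5 + 1)))**2 = (sqrt(6 - 1/6))**2 = (sqrt(35/6))**2 = (sqrt(210)/6)**2 = 35/6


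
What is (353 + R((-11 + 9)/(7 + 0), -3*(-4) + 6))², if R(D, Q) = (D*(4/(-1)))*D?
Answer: 298632961/2401 ≈ 1.2438e+5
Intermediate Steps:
R(D, Q) = -4*D² (R(D, Q) = (D*(4*(-1)))*D = (D*(-4))*D = (-4*D)*D = -4*D²)
(353 + R((-11 + 9)/(7 + 0), -3*(-4) + 6))² = (353 - 4*(-11 + 9)²/(7 + 0)²)² = (353 - 4*(-2/7)²)² = (353 - 4*4/49)² = (353 - 16/49)² = (17281/49)² = 298632961/2401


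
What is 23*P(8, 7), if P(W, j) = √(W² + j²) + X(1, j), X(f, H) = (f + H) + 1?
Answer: 207 + 23*√113 ≈ 451.49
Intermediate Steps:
X(f, H) = 1 + H + f (X(f, H) = (H + f) + 1 = 1 + H + f)
P(W, j) = 2 + j + √(W² + j²) (P(W, j) = √(W² + j²) + (1 + j + 1) = √(W² + j²) + (2 + j) = 2 + j + √(W² + j²))
23*P(8, 7) = 23*(2 + 7 + √(8² + 7²)) = 23*(2 + 7 + √(64 + 49)) = 23*(2 + 7 + √113) = 23*(9 + √113) = 207 + 23*√113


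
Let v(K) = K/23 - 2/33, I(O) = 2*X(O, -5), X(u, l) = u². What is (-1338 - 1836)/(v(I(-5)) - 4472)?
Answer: 1204533/1696322 ≈ 0.71008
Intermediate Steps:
I(O) = 2*O²
v(K) = -2/33 + K/23 (v(K) = K*(1/23) - 2*1/33 = K/23 - 2/33 = -2/33 + K/23)
(-1338 - 1836)/(v(I(-5)) - 4472) = (-1338 - 1836)/((-2/33 + (2*(-5)²)/23) - 4472) = -3174/((-2/33 + (2*25)/23) - 4472) = -3174/((-2/33 + (1/23)*50) - 4472) = -3174/((-2/33 + 50/23) - 4472) = -3174/(1604/759 - 4472) = -3174/(-3392644/759) = -3174*(-759/3392644) = 1204533/1696322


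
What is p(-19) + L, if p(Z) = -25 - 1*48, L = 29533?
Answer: 29460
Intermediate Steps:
p(Z) = -73 (p(Z) = -25 - 48 = -73)
p(-19) + L = -73 + 29533 = 29460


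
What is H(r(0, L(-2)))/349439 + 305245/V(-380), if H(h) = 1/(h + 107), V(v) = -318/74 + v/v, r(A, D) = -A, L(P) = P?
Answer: -422284785410123/4561576706 ≈ -92574.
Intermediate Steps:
V(v) = -122/37 (V(v) = -318*1/74 + 1 = -159/37 + 1 = -122/37)
H(h) = 1/(107 + h)
H(r(0, L(-2)))/349439 + 305245/V(-380) = 1/((107 - 1*0)*349439) + 305245/(-122/37) = (1/349439)/(107 + 0) + 305245*(-37/122) = (1/349439)/107 - 11294065/122 = (1/107)*(1/349439) - 11294065/122 = 1/37389973 - 11294065/122 = -422284785410123/4561576706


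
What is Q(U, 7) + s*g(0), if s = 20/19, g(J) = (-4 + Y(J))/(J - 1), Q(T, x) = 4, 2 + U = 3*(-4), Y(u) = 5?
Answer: 56/19 ≈ 2.9474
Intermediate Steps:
U = -14 (U = -2 + 3*(-4) = -2 - 12 = -14)
g(J) = 1/(-1 + J) (g(J) = (-4 + 5)/(J - 1) = 1/(-1 + J))
s = 20/19 (s = 20*(1/19) = 20/19 ≈ 1.0526)
Q(U, 7) + s*g(0) = 4 + 20/(19*(-1 + 0)) = 4 + (20/19)/(-1) = 4 + (20/19)*(-1) = 4 - 20/19 = 56/19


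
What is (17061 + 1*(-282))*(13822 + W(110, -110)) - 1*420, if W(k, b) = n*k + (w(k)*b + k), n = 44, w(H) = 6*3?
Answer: 281752548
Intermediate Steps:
w(H) = 18
W(k, b) = 18*b + 45*k (W(k, b) = 44*k + (18*b + k) = 44*k + (k + 18*b) = 18*b + 45*k)
(17061 + 1*(-282))*(13822 + W(110, -110)) - 1*420 = (17061 + 1*(-282))*(13822 + (18*(-110) + 45*110)) - 1*420 = (17061 - 282)*(13822 + (-1980 + 4950)) - 420 = 16779*(13822 + 2970) - 420 = 16779*16792 - 420 = 281752968 - 420 = 281752548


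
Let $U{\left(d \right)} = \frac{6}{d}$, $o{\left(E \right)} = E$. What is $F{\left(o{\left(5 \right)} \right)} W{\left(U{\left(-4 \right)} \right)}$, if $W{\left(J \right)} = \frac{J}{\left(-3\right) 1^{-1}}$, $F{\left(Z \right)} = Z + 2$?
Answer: $\frac{7}{2} \approx 3.5$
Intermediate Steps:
$F{\left(Z \right)} = 2 + Z$
$W{\left(J \right)} = - \frac{J}{3}$ ($W{\left(J \right)} = \frac{J}{\left(-3\right) 1} = \frac{J}{-3} = J \left(- \frac{1}{3}\right) = - \frac{J}{3}$)
$F{\left(o{\left(5 \right)} \right)} W{\left(U{\left(-4 \right)} \right)} = \left(2 + 5\right) \left(- \frac{6 \frac{1}{-4}}{3}\right) = 7 \left(- \frac{6 \left(- \frac{1}{4}\right)}{3}\right) = 7 \left(\left(- \frac{1}{3}\right) \left(- \frac{3}{2}\right)\right) = 7 \cdot \frac{1}{2} = \frac{7}{2}$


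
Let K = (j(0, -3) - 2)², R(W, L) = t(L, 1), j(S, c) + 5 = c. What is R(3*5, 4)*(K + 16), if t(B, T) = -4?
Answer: -464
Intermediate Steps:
j(S, c) = -5 + c
R(W, L) = -4
K = 100 (K = ((-5 - 3) - 2)² = (-8 - 2)² = (-10)² = 100)
R(3*5, 4)*(K + 16) = -4*(100 + 16) = -4*116 = -464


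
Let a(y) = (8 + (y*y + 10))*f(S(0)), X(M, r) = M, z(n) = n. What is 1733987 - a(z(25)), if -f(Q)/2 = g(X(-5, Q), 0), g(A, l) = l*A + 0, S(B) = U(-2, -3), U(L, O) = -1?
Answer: 1733987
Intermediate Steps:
S(B) = -1
g(A, l) = A*l (g(A, l) = A*l + 0 = A*l)
f(Q) = 0 (f(Q) = -(-10)*0 = -2*0 = 0)
a(y) = 0 (a(y) = (8 + (y*y + 10))*0 = (8 + (y² + 10))*0 = (8 + (10 + y²))*0 = (18 + y²)*0 = 0)
1733987 - a(z(25)) = 1733987 - 1*0 = 1733987 + 0 = 1733987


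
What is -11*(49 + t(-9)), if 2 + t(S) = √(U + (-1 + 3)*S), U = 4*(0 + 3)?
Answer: -517 - 11*I*√6 ≈ -517.0 - 26.944*I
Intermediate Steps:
U = 12 (U = 4*3 = 12)
t(S) = -2 + √(12 + 2*S) (t(S) = -2 + √(12 + (-1 + 3)*S) = -2 + √(12 + 2*S))
-11*(49 + t(-9)) = -11*(49 + (-2 + √(12 + 2*(-9)))) = -11*(49 + (-2 + √(12 - 18))) = -11*(49 + (-2 + √(-6))) = -11*(49 + (-2 + I*√6)) = -11*(47 + I*√6) = -517 - 11*I*√6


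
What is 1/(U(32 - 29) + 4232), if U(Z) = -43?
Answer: 1/4189 ≈ 0.00023872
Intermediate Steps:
1/(U(32 - 29) + 4232) = 1/(-43 + 4232) = 1/4189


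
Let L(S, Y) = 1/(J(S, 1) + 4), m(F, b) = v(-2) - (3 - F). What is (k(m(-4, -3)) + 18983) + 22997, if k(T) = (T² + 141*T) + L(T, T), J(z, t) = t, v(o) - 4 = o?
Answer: 206501/5 ≈ 41300.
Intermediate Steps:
v(o) = 4 + o
m(F, b) = -1 + F (m(F, b) = (4 - 2) - (3 - F) = 2 + (-3 + F) = -1 + F)
L(S, Y) = ⅕ (L(S, Y) = 1/(1 + 4) = 1/5 = ⅕)
k(T) = ⅕ + T² + 141*T (k(T) = (T² + 141*T) + ⅕ = ⅕ + T² + 141*T)
(k(m(-4, -3)) + 18983) + 22997 = ((⅕ + (-1 - 4)² + 141*(-1 - 4)) + 18983) + 22997 = ((⅕ + (-5)² + 141*(-5)) + 18983) + 22997 = ((⅕ + 25 - 705) + 18983) + 22997 = (-3399/5 + 18983) + 22997 = 91516/5 + 22997 = 206501/5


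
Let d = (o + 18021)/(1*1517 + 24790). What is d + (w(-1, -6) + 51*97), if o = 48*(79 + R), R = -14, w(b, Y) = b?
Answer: 14459507/2923 ≈ 4946.8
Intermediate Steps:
o = 3120 (o = 48*(79 - 14) = 48*65 = 3120)
d = 2349/2923 (d = (3120 + 18021)/(1*1517 + 24790) = 21141/(1517 + 24790) = 21141/26307 = 21141*(1/26307) = 2349/2923 ≈ 0.80363)
d + (w(-1, -6) + 51*97) = 2349/2923 + (-1 + 51*97) = 2349/2923 + (-1 + 4947) = 2349/2923 + 4946 = 14459507/2923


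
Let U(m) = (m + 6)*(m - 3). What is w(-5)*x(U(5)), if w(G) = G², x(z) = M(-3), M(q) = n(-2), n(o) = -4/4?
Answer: -25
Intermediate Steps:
U(m) = (-3 + m)*(6 + m) (U(m) = (6 + m)*(-3 + m) = (-3 + m)*(6 + m))
n(o) = -1 (n(o) = -4*¼ = -1)
M(q) = -1
x(z) = -1
w(-5)*x(U(5)) = (-5)²*(-1) = 25*(-1) = -25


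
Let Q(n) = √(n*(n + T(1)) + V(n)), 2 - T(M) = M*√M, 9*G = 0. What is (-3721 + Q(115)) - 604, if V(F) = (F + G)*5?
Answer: -4325 + 11*√115 ≈ -4207.0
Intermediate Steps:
G = 0 (G = (⅑)*0 = 0)
T(M) = 2 - M^(3/2) (T(M) = 2 - M*√M = 2 - M^(3/2))
V(F) = 5*F (V(F) = (F + 0)*5 = F*5 = 5*F)
Q(n) = √(5*n + n*(1 + n)) (Q(n) = √(n*(n + (2 - 1^(3/2))) + 5*n) = √(n*(n + (2 - 1*1)) + 5*n) = √(n*(n + (2 - 1)) + 5*n) = √(n*(n + 1) + 5*n) = √(n*(1 + n) + 5*n) = √(5*n + n*(1 + n)))
(-3721 + Q(115)) - 604 = (-3721 + √(115*(6 + 115))) - 604 = (-3721 + √(115*121)) - 604 = (-3721 + √13915) - 604 = (-3721 + 11*√115) - 604 = -4325 + 11*√115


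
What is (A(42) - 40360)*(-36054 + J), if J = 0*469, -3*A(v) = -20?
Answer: 1454899080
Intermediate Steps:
A(v) = 20/3 (A(v) = -⅓*(-20) = 20/3)
J = 0
(A(42) - 40360)*(-36054 + J) = (20/3 - 40360)*(-36054 + 0) = -121060/3*(-36054) = 1454899080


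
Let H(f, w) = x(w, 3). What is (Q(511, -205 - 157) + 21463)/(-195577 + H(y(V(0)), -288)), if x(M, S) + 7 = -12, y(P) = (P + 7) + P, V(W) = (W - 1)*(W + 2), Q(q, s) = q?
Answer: -10987/97798 ≈ -0.11234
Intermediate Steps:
V(W) = (-1 + W)*(2 + W)
y(P) = 7 + 2*P (y(P) = (7 + P) + P = 7 + 2*P)
x(M, S) = -19 (x(M, S) = -7 - 12 = -19)
H(f, w) = -19
(Q(511, -205 - 157) + 21463)/(-195577 + H(y(V(0)), -288)) = (511 + 21463)/(-195577 - 19) = 21974/(-195596) = 21974*(-1/195596) = -10987/97798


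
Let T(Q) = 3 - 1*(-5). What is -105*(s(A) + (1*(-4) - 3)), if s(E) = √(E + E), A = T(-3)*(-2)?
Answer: 735 - 420*I*√2 ≈ 735.0 - 593.97*I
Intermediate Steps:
T(Q) = 8 (T(Q) = 3 + 5 = 8)
A = -16 (A = 8*(-2) = -16)
s(E) = √2*√E (s(E) = √(2*E) = √2*√E)
-105*(s(A) + (1*(-4) - 3)) = -105*(√2*√(-16) + (1*(-4) - 3)) = -105*(√2*(4*I) + (-4 - 3)) = -105*(4*I*√2 - 7) = -105*(-7 + 4*I*√2) = 735 - 420*I*√2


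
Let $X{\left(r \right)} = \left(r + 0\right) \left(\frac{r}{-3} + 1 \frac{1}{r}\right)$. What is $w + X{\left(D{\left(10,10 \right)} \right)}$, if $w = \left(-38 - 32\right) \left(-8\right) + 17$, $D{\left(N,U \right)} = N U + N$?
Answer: $- \frac{10366}{3} \approx -3455.3$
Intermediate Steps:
$D{\left(N,U \right)} = N + N U$
$X{\left(r \right)} = r \left(\frac{1}{r} - \frac{r}{3}\right)$ ($X{\left(r \right)} = r \left(r \left(- \frac{1}{3}\right) + \frac{1}{r}\right) = r \left(- \frac{r}{3} + \frac{1}{r}\right) = r \left(\frac{1}{r} - \frac{r}{3}\right)$)
$w = 577$ ($w = \left(-38 - 32\right) \left(-8\right) + 17 = \left(-70\right) \left(-8\right) + 17 = 560 + 17 = 577$)
$w + X{\left(D{\left(10,10 \right)} \right)} = 577 + \left(1 - \frac{\left(10 \left(1 + 10\right)\right)^{2}}{3}\right) = 577 + \left(1 - \frac{\left(10 \cdot 11\right)^{2}}{3}\right) = 577 + \left(1 - \frac{110^{2}}{3}\right) = 577 + \left(1 - \frac{12100}{3}\right) = 577 - \frac{12097}{3} = - \frac{10366}{3}$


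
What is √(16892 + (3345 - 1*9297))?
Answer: 2*√2735 ≈ 104.59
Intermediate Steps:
√(16892 + (3345 - 1*9297)) = √(16892 + (3345 - 9297)) = √(16892 - 5952) = √10940 = 2*√2735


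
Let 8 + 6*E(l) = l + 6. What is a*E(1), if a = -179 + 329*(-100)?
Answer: 33079/6 ≈ 5513.2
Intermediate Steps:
E(l) = -1/3 + l/6 (E(l) = -4/3 + (l + 6)/6 = -4/3 + (6 + l)/6 = -4/3 + (1 + l/6) = -1/3 + l/6)
a = -33079 (a = -179 - 32900 = -33079)
a*E(1) = -33079*(-1/3 + (1/6)*1) = -33079*(-1/3 + 1/6) = -33079*(-1/6) = 33079/6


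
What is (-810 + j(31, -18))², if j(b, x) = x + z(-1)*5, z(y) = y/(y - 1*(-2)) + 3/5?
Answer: 688900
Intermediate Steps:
z(y) = ⅗ + y/(2 + y) (z(y) = y/(y + 2) + 3*(⅕) = y/(2 + y) + ⅗ = ⅗ + y/(2 + y))
j(b, x) = -2 + x (j(b, x) = x + (2*(3 + 4*(-1))/(5*(2 - 1)))*5 = x + ((⅖)*(3 - 4)/1)*5 = x + ((⅖)*1*(-1))*5 = x - ⅖*5 = x - 2 = -2 + x)
(-810 + j(31, -18))² = (-810 + (-2 - 18))² = (-810 - 20)² = (-830)² = 688900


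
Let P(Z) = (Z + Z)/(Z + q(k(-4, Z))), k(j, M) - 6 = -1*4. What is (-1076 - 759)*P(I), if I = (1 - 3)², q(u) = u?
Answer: -7340/3 ≈ -2446.7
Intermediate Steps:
k(j, M) = 2 (k(j, M) = 6 - 1*4 = 6 - 4 = 2)
I = 4 (I = (-2)² = 4)
P(Z) = 2*Z/(2 + Z) (P(Z) = (Z + Z)/(Z + 2) = (2*Z)/(2 + Z) = 2*Z/(2 + Z))
(-1076 - 759)*P(I) = (-1076 - 759)*(2*4/(2 + 4)) = -3670*4/6 = -1835*4/3 = -7340/3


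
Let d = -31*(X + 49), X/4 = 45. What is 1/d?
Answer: -1/7099 ≈ -0.00014086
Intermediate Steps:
X = 180 (X = 4*45 = 180)
d = -7099 (d = -31*(180 + 49) = -31*229 = -7099)
1/d = 1/(-7099) = -1/7099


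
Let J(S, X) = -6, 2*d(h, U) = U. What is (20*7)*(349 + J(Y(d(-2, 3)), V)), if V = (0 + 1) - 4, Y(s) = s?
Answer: 48020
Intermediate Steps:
d(h, U) = U/2
V = -3 (V = 1 - 4 = -3)
(20*7)*(349 + J(Y(d(-2, 3)), V)) = (20*7)*(349 - 6) = 140*343 = 48020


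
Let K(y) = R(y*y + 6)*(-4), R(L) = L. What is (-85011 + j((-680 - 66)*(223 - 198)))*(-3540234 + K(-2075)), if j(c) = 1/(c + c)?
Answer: 32918421609685079/18650 ≈ 1.7651e+12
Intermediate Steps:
K(y) = -24 - 4*y**2 (K(y) = (y*y + 6)*(-4) = (y**2 + 6)*(-4) = (6 + y**2)*(-4) = -24 - 4*y**2)
j(c) = 1/(2*c)
(-85011 + j((-680 - 66)*(223 - 198)))*(-3540234 + K(-2075)) = (-85011 + 1/(2*(((-680 - 66)*(223 - 198)))))*(-3540234 + (-24 - 4*(-2075)**2)) = (-85011 + 1/(2*((-746*25))))*(-3540234 + (-24 - 4*4305625)) = (-85011 + (1/2)/(-18650))*(-3540234 + (-24 - 17222500)) = (-85011 + (1/2)*(-1/18650))*(-3540234 - 17222524) = (-85011 - 1/37300)*(-20762758) = -3170910301/37300*(-20762758) = 32918421609685079/18650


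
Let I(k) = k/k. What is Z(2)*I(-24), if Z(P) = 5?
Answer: 5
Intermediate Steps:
I(k) = 1
Z(2)*I(-24) = 5*1 = 5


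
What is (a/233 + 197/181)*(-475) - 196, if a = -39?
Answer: -26715858/42173 ≈ -633.48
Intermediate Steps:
(a/233 + 197/181)*(-475) - 196 = (-39/233 + 197/181)*(-475) - 196 = (38842/42173)*(-475) - 196 = -18449950/42173 - 196 = -26715858/42173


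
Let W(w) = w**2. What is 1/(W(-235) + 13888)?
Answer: 1/69113 ≈ 1.4469e-5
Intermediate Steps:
1/(W(-235) + 13888) = 1/((-235)**2 + 13888) = 1/(55225 + 13888) = 1/69113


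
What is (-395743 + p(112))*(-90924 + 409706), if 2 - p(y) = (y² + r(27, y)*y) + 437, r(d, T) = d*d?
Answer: -156321129340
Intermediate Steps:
r(d, T) = d²
p(y) = -435 - y² - 729*y (p(y) = 2 - ((y² + 27²*y) + 437) = 2 - ((y² + 729*y) + 437) = 2 - (437 + y² + 729*y) = 2 + (-437 - y² - 729*y) = -435 - y² - 729*y)
(-395743 + p(112))*(-90924 + 409706) = (-395743 + (-435 - 1*112² - 729*112))*(-90924 + 409706) = (-395743 + (-435 - 1*12544 - 81648))*318782 = (-395743 + (-435 - 12544 - 81648))*318782 = (-395743 - 94627)*318782 = -490370*318782 = -156321129340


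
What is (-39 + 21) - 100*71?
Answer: -7118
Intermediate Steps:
(-39 + 21) - 100*71 = -18 - 7100 = -7118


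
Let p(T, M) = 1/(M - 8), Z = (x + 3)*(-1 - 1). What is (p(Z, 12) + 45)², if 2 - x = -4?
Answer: 32761/16 ≈ 2047.6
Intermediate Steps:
x = 6 (x = 2 - 1*(-4) = 2 + 4 = 6)
Z = -18 (Z = (6 + 3)*(-1 - 1) = 9*(-2) = -18)
p(T, M) = 1/(-8 + M)
(p(Z, 12) + 45)² = (1/(-8 + 12) + 45)² = (1/4 + 45)² = (¼ + 45)² = (181/4)² = 32761/16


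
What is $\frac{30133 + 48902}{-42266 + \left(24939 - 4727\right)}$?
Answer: $- \frac{79035}{22054} \approx -3.5837$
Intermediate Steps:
$\frac{30133 + 48902}{-42266 + \left(24939 - 4727\right)} = \frac{79035}{-42266 + \left(24939 - 4727\right)} = \frac{79035}{-42266 + 20212} = \frac{79035}{-22054} = 79035 \left(- \frac{1}{22054}\right) = - \frac{79035}{22054}$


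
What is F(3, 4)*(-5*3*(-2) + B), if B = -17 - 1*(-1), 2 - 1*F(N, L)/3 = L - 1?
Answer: -42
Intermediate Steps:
F(N, L) = 9 - 3*L (F(N, L) = 6 - 3*(L - 1) = 6 - 3*(-1 + L) = 6 + (3 - 3*L) = 9 - 3*L)
B = -16 (B = -17 + 1 = -16)
F(3, 4)*(-5*3*(-2) + B) = (9 - 3*4)*(-5*3*(-2) - 16) = (9 - 12)*(-15*(-2) - 16) = -3*(30 - 16) = -3*14 = -42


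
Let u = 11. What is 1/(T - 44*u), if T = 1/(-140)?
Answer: -140/67761 ≈ -0.0020661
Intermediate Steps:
T = -1/140 ≈ -0.0071429
1/(T - 44*u) = 1/(-1/140 - 44*11) = 1/(-1/140 - 484) = 1/(-67761/140) = -140/67761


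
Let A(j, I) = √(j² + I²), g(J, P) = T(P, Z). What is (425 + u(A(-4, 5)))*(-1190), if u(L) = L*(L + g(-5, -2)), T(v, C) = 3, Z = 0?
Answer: -554540 - 3570*√41 ≈ -5.7740e+5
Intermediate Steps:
g(J, P) = 3
A(j, I) = √(I² + j²)
u(L) = L*(3 + L) (u(L) = L*(L + 3) = L*(3 + L))
(425 + u(A(-4, 5)))*(-1190) = (425 + √(5² + (-4)²)*(3 + √(5² + (-4)²)))*(-1190) = (425 + √(25 + 16)*(3 + √(25 + 16)))*(-1190) = (425 + √41*(3 + √41))*(-1190) = -505750 - 1190*√41*(3 + √41)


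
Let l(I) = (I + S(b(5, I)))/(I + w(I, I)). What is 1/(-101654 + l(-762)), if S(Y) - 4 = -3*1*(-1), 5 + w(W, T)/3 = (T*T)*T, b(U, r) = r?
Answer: -1327352961/134930737896739 ≈ -9.8373e-6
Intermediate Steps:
w(W, T) = -15 + 3*T³ (w(W, T) = -15 + 3*((T*T)*T) = -15 + 3*(T²*T) = -15 + 3*T³)
S(Y) = 7 (S(Y) = 4 - 3*1*(-1) = 4 - 3*(-1) = 4 + 3 = 7)
l(I) = (7 + I)/(-15 + I + 3*I³) (l(I) = (I + 7)/(I + (-15 + 3*I³)) = (7 + I)/(-15 + I + 3*I³))
1/(-101654 + l(-762)) = 1/(-101654 + (7 - 762)/(-15 - 762 + 3*(-762)³)) = 1/(-101654 - 755/(-15 - 762 + 3*(-442450728))) = 1/(-101654 - 755/(-15 - 762 - 1327352184)) = 1/(-101654 - 755/(-1327352961)) = 1/(-101654 - 1/1327352961*(-755)) = 1/(-101654 + 755/1327352961) = 1/(-134930737896739/1327352961) = -1327352961/134930737896739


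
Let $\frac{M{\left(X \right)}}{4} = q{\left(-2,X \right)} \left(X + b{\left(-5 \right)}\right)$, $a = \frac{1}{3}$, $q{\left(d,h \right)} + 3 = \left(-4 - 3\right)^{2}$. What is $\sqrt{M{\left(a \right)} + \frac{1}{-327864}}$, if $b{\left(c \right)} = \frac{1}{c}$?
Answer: $\frac{\sqrt{1831392703730}}{273220} \approx 4.9531$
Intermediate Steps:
$q{\left(d,h \right)} = 46$ ($q{\left(d,h \right)} = -3 + \left(-4 - 3\right)^{2} = -3 + \left(-7\right)^{2} = -3 + 49 = 46$)
$a = \frac{1}{3} \approx 0.33333$
$M{\left(X \right)} = - \frac{184}{5} + 184 X$ ($M{\left(X \right)} = 4 \cdot 46 \left(X + \frac{1}{-5}\right) = 4 \cdot 46 \left(X - \frac{1}{5}\right) = 4 \cdot 46 \left(- \frac{1}{5} + X\right) = 4 \left(- \frac{46}{5} + 46 X\right) = - \frac{184}{5} + 184 X$)
$\sqrt{M{\left(a \right)} + \frac{1}{-327864}} = \sqrt{\left(- \frac{184}{5} + 184 \cdot \frac{1}{3}\right) + \frac{1}{-327864}} = \sqrt{\left(- \frac{184}{5} + \frac{184}{3}\right) - \frac{1}{327864}} = \sqrt{\frac{368}{15} - \frac{1}{327864}} = \sqrt{\frac{13405993}{546440}} = \frac{\sqrt{1831392703730}}{273220}$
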